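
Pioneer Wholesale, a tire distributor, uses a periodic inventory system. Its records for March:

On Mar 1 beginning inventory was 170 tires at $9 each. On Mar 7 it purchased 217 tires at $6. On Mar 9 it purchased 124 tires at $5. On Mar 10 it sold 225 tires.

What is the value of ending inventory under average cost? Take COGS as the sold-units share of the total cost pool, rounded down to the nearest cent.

Ending inventory = $1,932.04

Mar 10, sell 225: 225/511 × $3,452.00 → $1,519.96
Ending inventory (cost pool remaining) = $1,932.04
Check: goods available $3,452.00 = COGS $1,519.96 + ending $1,932.04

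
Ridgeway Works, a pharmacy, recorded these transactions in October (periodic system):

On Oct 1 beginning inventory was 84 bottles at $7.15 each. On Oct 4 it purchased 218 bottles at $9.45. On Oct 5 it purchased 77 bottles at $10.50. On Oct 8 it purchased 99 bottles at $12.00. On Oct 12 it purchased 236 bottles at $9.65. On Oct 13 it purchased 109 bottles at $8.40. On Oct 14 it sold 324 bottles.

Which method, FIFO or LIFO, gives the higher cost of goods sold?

FIFO COGS: 84 @ $7.15 + 218 @ $9.45 + 22 @ $10.50 = $2,891.70
LIFO COGS: 109 @ $8.40 + 215 @ $9.65 = $2,990.35

LIFO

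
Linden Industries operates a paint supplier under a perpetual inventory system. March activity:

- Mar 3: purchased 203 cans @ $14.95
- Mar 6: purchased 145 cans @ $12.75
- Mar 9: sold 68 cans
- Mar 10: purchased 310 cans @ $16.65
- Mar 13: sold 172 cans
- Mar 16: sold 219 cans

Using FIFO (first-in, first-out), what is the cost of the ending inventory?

Mar 9, 68 sold [FIFO — oldest first]: 68 @ $14.95 = $1,016.60
Mar 13, 172 sold [FIFO — oldest first]: 135 @ $14.95 + 37 @ $12.75 = $2,490.00
Mar 16, 219 sold [FIFO — oldest first]: 108 @ $12.75 + 111 @ $16.65 = $3,225.15
Total COGS = $1,016.60 + $2,490.00 + $3,225.15 = $6,731.75
Ending inventory: 199 @ $16.65 = $3,313.35

Ending inventory = $3,313.35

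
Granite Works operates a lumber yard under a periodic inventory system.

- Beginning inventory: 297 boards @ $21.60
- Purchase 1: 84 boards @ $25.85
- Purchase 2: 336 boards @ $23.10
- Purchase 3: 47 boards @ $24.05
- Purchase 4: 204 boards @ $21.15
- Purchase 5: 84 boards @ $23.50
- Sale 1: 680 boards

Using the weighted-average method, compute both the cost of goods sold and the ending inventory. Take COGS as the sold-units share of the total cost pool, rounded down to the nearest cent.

Sale 1, sell 680: 680/1052 × $23,767.15 → $15,362.79
Ending inventory (cost pool remaining) = $8,404.36
Check: goods available $23,767.15 = COGS $15,362.79 + ending $8,404.36

COGS = $15,362.79; ending inventory = $8,404.36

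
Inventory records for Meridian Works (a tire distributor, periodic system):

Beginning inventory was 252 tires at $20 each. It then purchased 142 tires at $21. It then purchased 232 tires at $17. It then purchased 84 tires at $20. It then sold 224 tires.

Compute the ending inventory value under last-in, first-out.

Ending inventory = $9,586

Sale 1 (224) [LIFO — newest first]: 84 @ $20 + 140 @ $17 = $4,060
Ending inventory: 252 @ $20 + 142 @ $21 + 92 @ $17 = $9,586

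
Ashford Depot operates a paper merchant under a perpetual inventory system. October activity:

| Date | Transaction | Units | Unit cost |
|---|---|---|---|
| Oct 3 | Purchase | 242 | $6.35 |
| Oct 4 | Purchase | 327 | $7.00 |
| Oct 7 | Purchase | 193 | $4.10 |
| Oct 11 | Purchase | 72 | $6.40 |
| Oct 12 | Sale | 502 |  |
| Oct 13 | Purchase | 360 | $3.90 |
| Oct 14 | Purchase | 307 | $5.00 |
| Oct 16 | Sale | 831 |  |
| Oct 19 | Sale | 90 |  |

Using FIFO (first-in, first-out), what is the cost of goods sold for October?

Oct 12, 502 sold [FIFO — oldest first]: 242 @ $6.35 + 260 @ $7.00 = $3,356.70
Oct 16, 831 sold [FIFO — oldest first]: 67 @ $7.00 + 193 @ $4.10 + 72 @ $6.40 + 360 @ $3.90 + 139 @ $5.00 = $3,820.10
Oct 19, 90 sold [FIFO — oldest first]: 90 @ $5.00 = $450.00
Total COGS = $3,356.70 + $3,820.10 + $450.00 = $7,626.80
Ending inventory: 78 @ $5.00 = $390.00
Check: goods available $8,016.80 = COGS $7,626.80 + ending $390.00

COGS = $7,626.80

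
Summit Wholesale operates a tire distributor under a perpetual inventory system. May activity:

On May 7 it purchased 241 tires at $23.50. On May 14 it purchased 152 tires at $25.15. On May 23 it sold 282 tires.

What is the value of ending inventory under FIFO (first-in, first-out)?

May 23, 282 sold [FIFO — oldest first]: 241 @ $23.50 + 41 @ $25.15 = $6,694.65
Ending inventory: 111 @ $25.15 = $2,791.65
Check: goods available $9,486.30 = COGS $6,694.65 + ending $2,791.65

Ending inventory = $2,791.65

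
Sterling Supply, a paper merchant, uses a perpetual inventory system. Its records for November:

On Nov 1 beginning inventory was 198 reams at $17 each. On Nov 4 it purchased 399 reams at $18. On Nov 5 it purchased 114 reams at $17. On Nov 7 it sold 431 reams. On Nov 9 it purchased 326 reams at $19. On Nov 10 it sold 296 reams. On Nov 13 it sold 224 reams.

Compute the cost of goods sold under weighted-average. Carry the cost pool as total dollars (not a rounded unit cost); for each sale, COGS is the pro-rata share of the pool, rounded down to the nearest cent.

After Nov 1: 198 on hand, pool $3,366.00 (≈ $17.0000 each)
After Nov 4: 597 on hand, pool $10,548.00 (≈ $17.6683 each)
After Nov 5: 711 on hand, pool $12,486.00 (≈ $17.5612 each)
Nov 7, sell 431: 431/711 × $12,486.00 → $7,568.86
After Nov 9: 606 on hand, pool $11,111.14 (≈ $18.3352 each)
Nov 10, sell 296: 296/606 × $11,111.14 → $5,427.22
Nov 13, sell 224: 224/310 × $5,683.92 → $4,107.09
Total COGS = $7,568.86 + $5,427.22 + $4,107.09 = $17,103.17
Ending inventory (cost pool remaining) = $1,576.83
Check: goods available $18,680.00 = COGS $17,103.17 + ending $1,576.83

COGS = $17,103.17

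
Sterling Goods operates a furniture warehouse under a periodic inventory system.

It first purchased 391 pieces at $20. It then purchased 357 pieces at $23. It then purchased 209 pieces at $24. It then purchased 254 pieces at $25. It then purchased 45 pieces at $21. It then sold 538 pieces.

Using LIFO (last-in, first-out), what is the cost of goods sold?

Sale 1 (538) [LIFO — newest first]: 45 @ $21 + 254 @ $25 + 209 @ $24 + 30 @ $23 = $13,001
Ending inventory: 391 @ $20 + 327 @ $23 = $15,341

COGS = $13,001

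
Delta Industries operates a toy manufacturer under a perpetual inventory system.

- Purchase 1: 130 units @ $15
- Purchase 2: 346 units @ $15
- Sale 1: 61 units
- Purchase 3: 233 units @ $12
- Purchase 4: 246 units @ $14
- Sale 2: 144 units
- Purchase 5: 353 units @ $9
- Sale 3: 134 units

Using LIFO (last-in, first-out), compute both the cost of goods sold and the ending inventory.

COGS = $4,137; ending inventory = $12,420

Sale 1 (61) [LIFO — newest first]: 61 @ $15 = $915
Sale 2 (144) [LIFO — newest first]: 144 @ $14 = $2,016
Sale 3 (134) [LIFO — newest first]: 134 @ $9 = $1,206
Total COGS = $915 + $2,016 + $1,206 = $4,137
Ending inventory: 130 @ $15 + 285 @ $15 + 233 @ $12 + 102 @ $14 + 219 @ $9 = $12,420
Check: goods available $16,557 = COGS $4,137 + ending $12,420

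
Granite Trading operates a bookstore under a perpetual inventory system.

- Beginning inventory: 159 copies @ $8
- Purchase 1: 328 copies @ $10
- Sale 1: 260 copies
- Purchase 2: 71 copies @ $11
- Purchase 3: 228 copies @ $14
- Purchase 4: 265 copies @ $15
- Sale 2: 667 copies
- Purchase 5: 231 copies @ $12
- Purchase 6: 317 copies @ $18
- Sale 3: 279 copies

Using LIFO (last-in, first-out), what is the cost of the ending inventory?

Ending inventory = $4,448

Sale 1 (260) [LIFO — newest first]: 260 @ $10 = $2,600
Sale 2 (667) [LIFO — newest first]: 265 @ $15 + 228 @ $14 + 71 @ $11 + 68 @ $10 + 35 @ $8 = $8,908
Sale 3 (279) [LIFO — newest first]: 279 @ $18 = $5,022
Total COGS = $2,600 + $8,908 + $5,022 = $16,530
Ending inventory: 124 @ $8 + 231 @ $12 + 38 @ $18 = $4,448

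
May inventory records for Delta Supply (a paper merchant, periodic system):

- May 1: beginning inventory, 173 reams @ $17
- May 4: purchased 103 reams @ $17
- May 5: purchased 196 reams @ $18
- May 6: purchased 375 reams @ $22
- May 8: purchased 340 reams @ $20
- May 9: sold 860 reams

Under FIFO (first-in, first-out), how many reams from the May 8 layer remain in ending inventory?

327

May 9, 860 sold [FIFO — oldest first]: 173 @ $17 + 103 @ $17 + 196 @ $18 + 375 @ $22 + 13 @ $20 = $16,730
Ending inventory: 327 @ $20 = $6,540
Check: goods available $23,270 = COGS $16,730 + ending $6,540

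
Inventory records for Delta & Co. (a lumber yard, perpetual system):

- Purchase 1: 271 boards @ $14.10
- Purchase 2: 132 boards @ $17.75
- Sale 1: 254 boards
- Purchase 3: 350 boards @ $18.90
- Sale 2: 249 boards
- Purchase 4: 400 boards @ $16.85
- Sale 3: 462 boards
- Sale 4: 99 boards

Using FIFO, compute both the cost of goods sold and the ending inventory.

COGS = $18,019.45; ending inventory = $1,499.65

Sale 1 (254) [FIFO — oldest first]: 254 @ $14.10 = $3,581.40
Sale 2 (249) [FIFO — oldest first]: 17 @ $14.10 + 132 @ $17.75 + 100 @ $18.90 = $4,472.70
Sale 3 (462) [FIFO — oldest first]: 250 @ $18.90 + 212 @ $16.85 = $8,297.20
Sale 4 (99) [FIFO — oldest first]: 99 @ $16.85 = $1,668.15
Total COGS = $3,581.40 + $4,472.70 + $8,297.20 + $1,668.15 = $18,019.45
Ending inventory: 89 @ $16.85 = $1,499.65
Check: goods available $19,519.10 = COGS $18,019.45 + ending $1,499.65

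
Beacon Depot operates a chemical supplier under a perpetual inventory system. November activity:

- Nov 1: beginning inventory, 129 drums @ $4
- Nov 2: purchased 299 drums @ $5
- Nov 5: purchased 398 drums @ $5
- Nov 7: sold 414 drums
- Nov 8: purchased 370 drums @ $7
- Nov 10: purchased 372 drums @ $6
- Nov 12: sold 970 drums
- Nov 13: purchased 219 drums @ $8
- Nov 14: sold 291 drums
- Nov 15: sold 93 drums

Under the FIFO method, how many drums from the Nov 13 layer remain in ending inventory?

19

Nov 7, 414 sold [FIFO — oldest first]: 129 @ $4 + 285 @ $5 = $1,941
Nov 12, 970 sold [FIFO — oldest first]: 14 @ $5 + 398 @ $5 + 370 @ $7 + 188 @ $6 = $5,778
Nov 14, 291 sold [FIFO — oldest first]: 184 @ $6 + 107 @ $8 = $1,960
Nov 15, 93 sold [FIFO — oldest first]: 93 @ $8 = $744
Total COGS = $1,941 + $5,778 + $1,960 + $744 = $10,423
Ending inventory: 19 @ $8 = $152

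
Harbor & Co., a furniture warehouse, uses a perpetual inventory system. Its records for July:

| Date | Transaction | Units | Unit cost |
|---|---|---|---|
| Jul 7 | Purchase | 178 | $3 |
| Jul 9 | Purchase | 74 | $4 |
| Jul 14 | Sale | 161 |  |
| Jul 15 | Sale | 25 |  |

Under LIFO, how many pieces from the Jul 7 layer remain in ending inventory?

Jul 14, 161 sold [LIFO — newest first]: 74 @ $4 + 87 @ $3 = $557
Jul 15, 25 sold [LIFO — newest first]: 25 @ $3 = $75
Total COGS = $557 + $75 = $632
Ending inventory: 66 @ $3 = $198
Check: goods available $830 = COGS $632 + ending $198

66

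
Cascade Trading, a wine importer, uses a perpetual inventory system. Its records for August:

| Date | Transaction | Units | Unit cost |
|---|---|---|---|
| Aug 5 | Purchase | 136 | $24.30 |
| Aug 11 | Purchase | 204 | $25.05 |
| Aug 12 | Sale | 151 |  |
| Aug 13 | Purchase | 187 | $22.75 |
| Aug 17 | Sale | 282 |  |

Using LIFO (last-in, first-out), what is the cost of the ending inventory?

Aug 12, 151 sold [LIFO — newest first]: 151 @ $25.05 = $3,782.55
Aug 17, 282 sold [LIFO — newest first]: 187 @ $22.75 + 53 @ $25.05 + 42 @ $24.30 = $6,602.50
Total COGS = $3,782.55 + $6,602.50 = $10,385.05
Ending inventory: 94 @ $24.30 = $2,284.20

Ending inventory = $2,284.20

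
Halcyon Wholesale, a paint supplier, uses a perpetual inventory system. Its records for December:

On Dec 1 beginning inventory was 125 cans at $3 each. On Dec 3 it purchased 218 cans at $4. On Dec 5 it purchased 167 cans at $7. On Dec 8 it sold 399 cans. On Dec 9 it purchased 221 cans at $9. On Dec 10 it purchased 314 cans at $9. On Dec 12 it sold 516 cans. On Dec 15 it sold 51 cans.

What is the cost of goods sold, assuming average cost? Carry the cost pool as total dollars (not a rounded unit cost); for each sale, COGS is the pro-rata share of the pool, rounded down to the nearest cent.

After Dec 1: 125 on hand, pool $375.00 (≈ $3.0000 each)
After Dec 3: 343 on hand, pool $1,247.00 (≈ $3.6356 each)
After Dec 5: 510 on hand, pool $2,416.00 (≈ $4.7373 each)
Dec 8, sell 399: 399/510 × $2,416.00 → $1,890.16
After Dec 9: 332 on hand, pool $2,514.84 (≈ $7.5748 each)
After Dec 10: 646 on hand, pool $5,340.84 (≈ $8.2676 each)
Dec 12, sell 516: 516/646 × $5,340.84 → $4,266.05
Dec 15, sell 51: 51/130 × $1,074.79 → $421.64
Total COGS = $1,890.16 + $4,266.05 + $421.64 = $6,577.85
Ending inventory (cost pool remaining) = $653.15

COGS = $6,577.85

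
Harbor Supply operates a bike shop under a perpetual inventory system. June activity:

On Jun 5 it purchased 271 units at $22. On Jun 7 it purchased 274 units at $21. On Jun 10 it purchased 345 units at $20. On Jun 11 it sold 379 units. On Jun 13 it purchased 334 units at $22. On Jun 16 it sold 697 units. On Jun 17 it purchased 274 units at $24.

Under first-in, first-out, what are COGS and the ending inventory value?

COGS = $22,708; ending inventory = $9,832

Jun 11, 379 sold [FIFO — oldest first]: 271 @ $22 + 108 @ $21 = $8,230
Jun 16, 697 sold [FIFO — oldest first]: 166 @ $21 + 345 @ $20 + 186 @ $22 = $14,478
Total COGS = $8,230 + $14,478 = $22,708
Ending inventory: 148 @ $22 + 274 @ $24 = $9,832
Check: goods available $32,540 = COGS $22,708 + ending $9,832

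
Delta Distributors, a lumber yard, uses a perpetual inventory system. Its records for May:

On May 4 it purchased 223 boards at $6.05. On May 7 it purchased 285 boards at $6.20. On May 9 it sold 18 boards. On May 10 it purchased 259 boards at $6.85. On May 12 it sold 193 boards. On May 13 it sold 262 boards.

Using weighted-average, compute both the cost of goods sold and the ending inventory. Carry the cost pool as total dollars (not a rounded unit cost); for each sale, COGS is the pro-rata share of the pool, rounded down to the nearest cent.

After May 4: 223 on hand, pool $1,349.15 (≈ $6.0500 each)
After May 7: 508 on hand, pool $3,116.15 (≈ $6.1342 each)
May 9, sell 18: 18/508 × $3,116.15 → $110.41
After May 10: 749 on hand, pool $4,779.89 (≈ $6.3817 each)
May 12, sell 193: 193/749 × $4,779.89 → $1,231.66
May 13, sell 262: 262/556 × $3,548.23 → $1,672.00
Total COGS = $110.41 + $1,231.66 + $1,672.00 = $3,014.07
Ending inventory (cost pool remaining) = $1,876.23

COGS = $3,014.07; ending inventory = $1,876.23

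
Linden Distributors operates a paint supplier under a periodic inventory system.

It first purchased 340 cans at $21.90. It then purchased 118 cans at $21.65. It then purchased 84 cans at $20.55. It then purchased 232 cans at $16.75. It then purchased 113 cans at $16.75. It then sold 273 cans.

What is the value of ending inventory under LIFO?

Ending inventory = $12,932.90

Sale 1 (273) [LIFO — newest first]: 113 @ $16.75 + 160 @ $16.75 = $4,572.75
Ending inventory: 340 @ $21.90 + 118 @ $21.65 + 84 @ $20.55 + 72 @ $16.75 = $12,932.90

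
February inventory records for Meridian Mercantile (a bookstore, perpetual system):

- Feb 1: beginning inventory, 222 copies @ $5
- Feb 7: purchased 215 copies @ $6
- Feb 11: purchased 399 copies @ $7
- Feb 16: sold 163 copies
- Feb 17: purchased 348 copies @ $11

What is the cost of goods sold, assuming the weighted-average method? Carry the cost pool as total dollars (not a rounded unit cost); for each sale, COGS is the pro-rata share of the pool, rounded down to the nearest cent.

COGS = $1,012.51

After Feb 1: 222 on hand, pool $1,110.00 (≈ $5.0000 each)
After Feb 7: 437 on hand, pool $2,400.00 (≈ $5.4920 each)
After Feb 11: 836 on hand, pool $5,193.00 (≈ $6.2117 each)
Feb 16, sell 163: 163/836 × $5,193.00 → $1,012.51
After Feb 17: 1021 on hand, pool $8,008.49 (≈ $7.8438 each)
Ending inventory (cost pool remaining) = $8,008.49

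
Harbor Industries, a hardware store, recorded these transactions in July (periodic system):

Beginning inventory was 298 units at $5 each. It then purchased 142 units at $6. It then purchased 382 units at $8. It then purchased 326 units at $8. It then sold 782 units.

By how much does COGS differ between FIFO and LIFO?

FIFO COGS: 298 @ $5 + 142 @ $6 + 342 @ $8 = $5,078
LIFO COGS: 326 @ $8 + 382 @ $8 + 74 @ $6 = $6,108
Difference = |$5,078 − $6,108| = $1,030

$1,030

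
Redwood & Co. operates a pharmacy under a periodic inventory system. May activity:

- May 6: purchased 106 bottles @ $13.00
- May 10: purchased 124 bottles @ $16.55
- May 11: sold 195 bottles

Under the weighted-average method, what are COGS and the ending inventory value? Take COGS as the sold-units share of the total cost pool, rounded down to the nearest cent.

COGS = $2,908.21; ending inventory = $521.99

May 11, sell 195: 195/230 × $3,430.20 → $2,908.21
Ending inventory (cost pool remaining) = $521.99
Check: goods available $3,430.20 = COGS $2,908.21 + ending $521.99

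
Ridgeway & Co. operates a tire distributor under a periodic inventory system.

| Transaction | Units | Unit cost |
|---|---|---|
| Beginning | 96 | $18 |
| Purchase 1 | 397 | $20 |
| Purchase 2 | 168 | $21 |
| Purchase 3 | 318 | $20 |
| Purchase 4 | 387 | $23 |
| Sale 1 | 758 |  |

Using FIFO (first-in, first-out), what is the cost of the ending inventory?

Ending inventory = $13,321

Sale 1 (758) [FIFO — oldest first]: 96 @ $18 + 397 @ $20 + 168 @ $21 + 97 @ $20 = $15,136
Ending inventory: 221 @ $20 + 387 @ $23 = $13,321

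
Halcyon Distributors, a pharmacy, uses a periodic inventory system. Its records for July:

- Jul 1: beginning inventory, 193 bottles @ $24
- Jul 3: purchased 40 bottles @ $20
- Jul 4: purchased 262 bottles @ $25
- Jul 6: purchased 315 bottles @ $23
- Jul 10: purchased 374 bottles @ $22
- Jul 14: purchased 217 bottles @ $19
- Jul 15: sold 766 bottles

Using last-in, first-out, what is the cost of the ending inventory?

Ending inventory = $15,202

Jul 15, 766 sold [LIFO — newest first]: 217 @ $19 + 374 @ $22 + 175 @ $23 = $16,376
Ending inventory: 193 @ $24 + 40 @ $20 + 262 @ $25 + 140 @ $23 = $15,202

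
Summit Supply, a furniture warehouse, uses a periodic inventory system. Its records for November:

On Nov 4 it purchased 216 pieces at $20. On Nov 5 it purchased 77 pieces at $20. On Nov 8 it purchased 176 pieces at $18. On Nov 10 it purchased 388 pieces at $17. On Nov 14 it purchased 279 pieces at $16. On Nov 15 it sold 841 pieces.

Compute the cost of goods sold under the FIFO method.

COGS = $15,352

Nov 15, 841 sold [FIFO — oldest first]: 216 @ $20 + 77 @ $20 + 176 @ $18 + 372 @ $17 = $15,352
Ending inventory: 16 @ $17 + 279 @ $16 = $4,736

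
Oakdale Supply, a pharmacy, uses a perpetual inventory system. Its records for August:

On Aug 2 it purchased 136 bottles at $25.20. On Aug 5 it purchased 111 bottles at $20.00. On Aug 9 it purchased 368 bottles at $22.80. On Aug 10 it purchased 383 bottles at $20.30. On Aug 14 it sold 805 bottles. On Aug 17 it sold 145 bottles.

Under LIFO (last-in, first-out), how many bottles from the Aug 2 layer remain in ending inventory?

Aug 14, 805 sold [LIFO — newest first]: 383 @ $20.30 + 368 @ $22.80 + 54 @ $20.00 = $17,245.30
Aug 17, 145 sold [LIFO — newest first]: 57 @ $20.00 + 88 @ $25.20 = $3,357.60
Total COGS = $17,245.30 + $3,357.60 = $20,602.90
Ending inventory: 48 @ $25.20 = $1,209.60
Check: goods available $21,812.50 = COGS $20,602.90 + ending $1,209.60

48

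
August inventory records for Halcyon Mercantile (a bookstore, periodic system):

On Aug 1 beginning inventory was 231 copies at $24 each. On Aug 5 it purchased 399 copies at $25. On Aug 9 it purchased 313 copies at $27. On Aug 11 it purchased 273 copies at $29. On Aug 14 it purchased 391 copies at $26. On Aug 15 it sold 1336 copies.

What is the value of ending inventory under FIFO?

Ending inventory = $7,046

Aug 15, 1336 sold [FIFO — oldest first]: 231 @ $24 + 399 @ $25 + 313 @ $27 + 273 @ $29 + 120 @ $26 = $35,007
Ending inventory: 271 @ $26 = $7,046
Check: goods available $42,053 = COGS $35,007 + ending $7,046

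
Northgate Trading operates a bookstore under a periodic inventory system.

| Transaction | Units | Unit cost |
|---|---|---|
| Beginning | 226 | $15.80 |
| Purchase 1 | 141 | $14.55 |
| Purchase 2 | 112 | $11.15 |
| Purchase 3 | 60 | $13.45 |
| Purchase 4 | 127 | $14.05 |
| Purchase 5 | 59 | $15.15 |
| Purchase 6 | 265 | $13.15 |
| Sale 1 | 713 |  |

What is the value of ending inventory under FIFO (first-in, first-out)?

Ending inventory = $3,666.55

Sale 1 (713) [FIFO — oldest first]: 226 @ $15.80 + 141 @ $14.55 + 112 @ $11.15 + 60 @ $13.45 + 127 @ $14.05 + 47 @ $15.15 = $10,174.55
Ending inventory: 12 @ $15.15 + 265 @ $13.15 = $3,666.55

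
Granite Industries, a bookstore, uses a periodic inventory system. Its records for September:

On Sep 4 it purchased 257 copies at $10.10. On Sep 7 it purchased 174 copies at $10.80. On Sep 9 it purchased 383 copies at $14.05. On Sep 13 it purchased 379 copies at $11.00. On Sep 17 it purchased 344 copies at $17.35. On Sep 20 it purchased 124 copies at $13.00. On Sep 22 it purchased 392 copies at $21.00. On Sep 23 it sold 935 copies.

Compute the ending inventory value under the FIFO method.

Sep 23, 935 sold [FIFO — oldest first]: 257 @ $10.10 + 174 @ $10.80 + 383 @ $14.05 + 121 @ $11.00 = $11,187.05
Ending inventory: 258 @ $11.00 + 344 @ $17.35 + 124 @ $13.00 + 392 @ $21.00 = $18,650.40

Ending inventory = $18,650.40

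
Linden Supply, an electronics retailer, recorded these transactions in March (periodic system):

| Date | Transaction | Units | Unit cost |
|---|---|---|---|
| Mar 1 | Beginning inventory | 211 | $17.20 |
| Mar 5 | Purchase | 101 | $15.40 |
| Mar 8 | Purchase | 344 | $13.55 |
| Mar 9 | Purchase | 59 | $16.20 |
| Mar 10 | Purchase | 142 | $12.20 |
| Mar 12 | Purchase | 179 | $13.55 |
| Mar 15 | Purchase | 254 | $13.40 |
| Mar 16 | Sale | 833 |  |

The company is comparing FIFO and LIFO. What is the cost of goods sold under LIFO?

COGS = $11,213.70

FIFO COGS: 211 @ $17.20 + 101 @ $15.40 + 344 @ $13.55 + 59 @ $16.20 + 118 @ $12.20 = $12,241.20
LIFO COGS: 254 @ $13.40 + 179 @ $13.55 + 142 @ $12.20 + 59 @ $16.20 + 199 @ $13.55 = $11,213.70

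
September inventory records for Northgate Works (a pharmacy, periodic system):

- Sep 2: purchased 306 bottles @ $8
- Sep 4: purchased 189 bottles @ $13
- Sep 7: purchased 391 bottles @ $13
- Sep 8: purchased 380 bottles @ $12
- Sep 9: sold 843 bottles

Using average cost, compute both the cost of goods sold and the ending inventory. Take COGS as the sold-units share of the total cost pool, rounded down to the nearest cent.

COGS = $9,687.17; ending inventory = $4,860.83

Sep 9, sell 843: 843/1266 × $14,548.00 → $9,687.17
Ending inventory (cost pool remaining) = $4,860.83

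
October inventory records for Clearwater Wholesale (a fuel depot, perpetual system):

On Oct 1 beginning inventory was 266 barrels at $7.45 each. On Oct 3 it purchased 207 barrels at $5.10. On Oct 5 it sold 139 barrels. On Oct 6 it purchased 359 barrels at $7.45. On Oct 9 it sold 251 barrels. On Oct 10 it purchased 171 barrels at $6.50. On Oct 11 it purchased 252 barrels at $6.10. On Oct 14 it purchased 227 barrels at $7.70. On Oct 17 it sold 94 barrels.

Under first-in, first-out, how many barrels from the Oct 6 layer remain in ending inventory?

348

Oct 5, 139 sold [FIFO — oldest first]: 139 @ $7.45 = $1,035.55
Oct 9, 251 sold [FIFO — oldest first]: 127 @ $7.45 + 124 @ $5.10 = $1,578.55
Oct 17, 94 sold [FIFO — oldest first]: 83 @ $5.10 + 11 @ $7.45 = $505.25
Total COGS = $1,035.55 + $1,578.55 + $505.25 = $3,119.35
Ending inventory: 348 @ $7.45 + 171 @ $6.50 + 252 @ $6.10 + 227 @ $7.70 = $6,989.20
Check: goods available $10,108.55 = COGS $3,119.35 + ending $6,989.20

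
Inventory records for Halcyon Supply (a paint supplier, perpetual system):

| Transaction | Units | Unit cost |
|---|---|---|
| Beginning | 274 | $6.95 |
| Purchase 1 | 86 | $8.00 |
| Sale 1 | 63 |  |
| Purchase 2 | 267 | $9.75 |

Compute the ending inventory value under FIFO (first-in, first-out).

Ending inventory = $4,757.70

Sale 1 (63) [FIFO — oldest first]: 63 @ $6.95 = $437.85
Ending inventory: 211 @ $6.95 + 86 @ $8.00 + 267 @ $9.75 = $4,757.70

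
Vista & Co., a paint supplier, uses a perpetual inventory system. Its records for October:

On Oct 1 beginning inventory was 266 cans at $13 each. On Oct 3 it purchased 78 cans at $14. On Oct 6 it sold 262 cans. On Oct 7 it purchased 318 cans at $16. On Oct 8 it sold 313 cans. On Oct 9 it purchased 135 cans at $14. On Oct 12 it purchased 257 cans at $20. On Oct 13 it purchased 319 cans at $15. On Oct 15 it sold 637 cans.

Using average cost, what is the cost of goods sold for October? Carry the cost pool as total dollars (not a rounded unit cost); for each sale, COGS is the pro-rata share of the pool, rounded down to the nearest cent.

After Oct 1: 266 on hand, pool $3,458.00 (≈ $13.0000 each)
After Oct 3: 344 on hand, pool $4,550.00 (≈ $13.2267 each)
Oct 6, sell 262: 262/344 × $4,550.00 → $3,465.40
After Oct 7: 400 on hand, pool $6,172.60 (≈ $15.4315 each)
Oct 8, sell 313: 313/400 × $6,172.60 → $4,830.05
After Oct 9: 222 on hand, pool $3,232.55 (≈ $14.5610 each)
After Oct 12: 479 on hand, pool $8,372.55 (≈ $17.4792 each)
After Oct 13: 798 on hand, pool $13,157.55 (≈ $16.4882 each)
Oct 15, sell 637: 637/798 × $13,157.55 → $10,502.95
Total COGS = $3,465.40 + $4,830.05 + $10,502.95 = $18,798.40
Ending inventory (cost pool remaining) = $2,654.60

COGS = $18,798.40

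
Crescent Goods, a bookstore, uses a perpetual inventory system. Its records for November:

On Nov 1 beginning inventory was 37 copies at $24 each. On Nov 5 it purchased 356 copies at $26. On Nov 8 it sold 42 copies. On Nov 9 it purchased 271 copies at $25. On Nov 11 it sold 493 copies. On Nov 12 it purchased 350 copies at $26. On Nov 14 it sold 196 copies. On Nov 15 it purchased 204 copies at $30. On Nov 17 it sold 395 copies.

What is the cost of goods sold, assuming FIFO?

COGS = $29,379

Nov 8, 42 sold [FIFO — oldest first]: 37 @ $24 + 5 @ $26 = $1,018
Nov 11, 493 sold [FIFO — oldest first]: 351 @ $26 + 142 @ $25 = $12,676
Nov 14, 196 sold [FIFO — oldest first]: 129 @ $25 + 67 @ $26 = $4,967
Nov 17, 395 sold [FIFO — oldest first]: 283 @ $26 + 112 @ $30 = $10,718
Total COGS = $1,018 + $12,676 + $4,967 + $10,718 = $29,379
Ending inventory: 92 @ $30 = $2,760
Check: goods available $32,139 = COGS $29,379 + ending $2,760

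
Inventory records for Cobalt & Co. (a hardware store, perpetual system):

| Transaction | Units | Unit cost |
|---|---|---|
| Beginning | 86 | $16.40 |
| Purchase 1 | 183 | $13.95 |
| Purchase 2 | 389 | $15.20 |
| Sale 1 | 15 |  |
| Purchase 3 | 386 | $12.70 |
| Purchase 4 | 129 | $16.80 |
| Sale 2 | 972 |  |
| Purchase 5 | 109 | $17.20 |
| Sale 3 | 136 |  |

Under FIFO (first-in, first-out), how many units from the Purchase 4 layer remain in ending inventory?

Sale 1 (15) [FIFO — oldest first]: 15 @ $16.40 = $246.00
Sale 2 (972) [FIFO — oldest first]: 71 @ $16.40 + 183 @ $13.95 + 389 @ $15.20 + 329 @ $12.70 = $13,808.35
Sale 3 (136) [FIFO — oldest first]: 57 @ $12.70 + 79 @ $16.80 = $2,051.10
Total COGS = $246.00 + $13,808.35 + $2,051.10 = $16,105.45
Ending inventory: 50 @ $16.80 + 109 @ $17.20 = $2,714.80

50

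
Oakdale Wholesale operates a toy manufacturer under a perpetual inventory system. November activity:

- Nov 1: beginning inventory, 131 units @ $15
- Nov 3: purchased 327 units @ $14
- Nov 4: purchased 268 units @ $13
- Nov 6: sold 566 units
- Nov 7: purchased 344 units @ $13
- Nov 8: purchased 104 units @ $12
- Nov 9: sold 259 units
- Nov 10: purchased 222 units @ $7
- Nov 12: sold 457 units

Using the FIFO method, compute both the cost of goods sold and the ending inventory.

Nov 6, 566 sold [FIFO — oldest first]: 131 @ $15 + 327 @ $14 + 108 @ $13 = $7,947
Nov 9, 259 sold [FIFO — oldest first]: 160 @ $13 + 99 @ $13 = $3,367
Nov 12, 457 sold [FIFO — oldest first]: 245 @ $13 + 104 @ $12 + 108 @ $7 = $5,189
Total COGS = $7,947 + $3,367 + $5,189 = $16,503
Ending inventory: 114 @ $7 = $798

COGS = $16,503; ending inventory = $798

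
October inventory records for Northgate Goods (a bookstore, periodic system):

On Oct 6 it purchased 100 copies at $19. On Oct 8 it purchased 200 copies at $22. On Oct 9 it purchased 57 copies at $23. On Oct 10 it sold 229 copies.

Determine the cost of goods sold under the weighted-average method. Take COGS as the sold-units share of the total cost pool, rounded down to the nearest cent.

Oct 10, sell 229: 229/357 × $7,611.00 → $4,882.12
Ending inventory (cost pool remaining) = $2,728.88

COGS = $4,882.12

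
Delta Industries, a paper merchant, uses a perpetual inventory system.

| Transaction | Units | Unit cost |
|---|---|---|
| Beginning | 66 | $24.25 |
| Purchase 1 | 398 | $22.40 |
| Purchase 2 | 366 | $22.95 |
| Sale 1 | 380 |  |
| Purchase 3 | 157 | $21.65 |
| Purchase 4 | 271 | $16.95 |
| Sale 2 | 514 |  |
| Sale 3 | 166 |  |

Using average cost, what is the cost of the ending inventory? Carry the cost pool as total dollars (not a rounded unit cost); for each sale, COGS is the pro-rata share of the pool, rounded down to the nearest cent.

After Beginning: 66 on hand, pool $1,600.50 (≈ $24.2500 each)
After Purchase 1: 464 on hand, pool $10,515.70 (≈ $22.6631 each)
After Purchase 2: 830 on hand, pool $18,915.40 (≈ $22.7896 each)
Sale 1, sell 380: 380/830 × $18,915.40 → $8,660.06
After Purchase 3: 607 on hand, pool $13,654.39 (≈ $22.4949 each)
After Purchase 4: 878 on hand, pool $18,247.84 (≈ $20.7834 each)
Sale 2, sell 514: 514/878 × $18,247.84 → $10,682.67
Sale 3, sell 166: 166/364 × $7,565.17 → $3,450.05
Total COGS = $8,660.06 + $10,682.67 + $3,450.05 = $22,792.78
Ending inventory (cost pool remaining) = $4,115.12

Ending inventory = $4,115.12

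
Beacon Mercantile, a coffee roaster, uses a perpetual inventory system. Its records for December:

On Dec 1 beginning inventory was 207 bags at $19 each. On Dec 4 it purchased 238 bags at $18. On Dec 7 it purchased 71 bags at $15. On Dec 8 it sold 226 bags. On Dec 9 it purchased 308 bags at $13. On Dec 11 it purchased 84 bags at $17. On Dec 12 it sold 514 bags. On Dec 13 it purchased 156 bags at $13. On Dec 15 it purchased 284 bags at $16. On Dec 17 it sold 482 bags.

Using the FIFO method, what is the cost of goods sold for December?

COGS = $19,270

Dec 8, 226 sold [FIFO — oldest first]: 207 @ $19 + 19 @ $18 = $4,275
Dec 12, 514 sold [FIFO — oldest first]: 219 @ $18 + 71 @ $15 + 224 @ $13 = $7,919
Dec 17, 482 sold [FIFO — oldest first]: 84 @ $13 + 84 @ $17 + 156 @ $13 + 158 @ $16 = $7,076
Total COGS = $4,275 + $7,919 + $7,076 = $19,270
Ending inventory: 126 @ $16 = $2,016
Check: goods available $21,286 = COGS $19,270 + ending $2,016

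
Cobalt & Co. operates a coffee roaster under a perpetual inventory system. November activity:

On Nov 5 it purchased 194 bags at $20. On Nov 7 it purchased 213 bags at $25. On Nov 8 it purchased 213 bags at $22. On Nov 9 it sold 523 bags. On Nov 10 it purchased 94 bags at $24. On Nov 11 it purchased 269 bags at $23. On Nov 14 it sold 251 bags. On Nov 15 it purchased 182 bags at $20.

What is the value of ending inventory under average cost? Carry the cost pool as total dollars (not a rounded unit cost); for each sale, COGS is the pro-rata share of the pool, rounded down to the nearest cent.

After Nov 5: 194 on hand, pool $3,880.00 (≈ $20.0000 each)
After Nov 7: 407 on hand, pool $9,205.00 (≈ $22.6167 each)
After Nov 8: 620 on hand, pool $13,891.00 (≈ $22.4048 each)
Nov 9, sell 523: 523/620 × $13,891.00 → $11,717.73
After Nov 10: 191 on hand, pool $4,429.27 (≈ $23.1899 each)
After Nov 11: 460 on hand, pool $10,616.27 (≈ $23.0788 each)
Nov 14, sell 251: 251/460 × $10,616.27 → $5,792.79
After Nov 15: 391 on hand, pool $8,463.48 (≈ $21.6457 each)
Total COGS = $11,717.73 + $5,792.79 = $17,510.52
Ending inventory (cost pool remaining) = $8,463.48
Check: goods available $25,974.00 = COGS $17,510.52 + ending $8,463.48

Ending inventory = $8,463.48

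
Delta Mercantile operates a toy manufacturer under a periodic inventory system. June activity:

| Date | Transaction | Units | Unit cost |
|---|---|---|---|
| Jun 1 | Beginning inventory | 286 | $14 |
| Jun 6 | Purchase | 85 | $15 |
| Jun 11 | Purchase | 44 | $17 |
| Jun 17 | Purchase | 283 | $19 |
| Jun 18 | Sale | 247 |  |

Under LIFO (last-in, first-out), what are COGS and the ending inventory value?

COGS = $4,693; ending inventory = $6,711

Jun 18, 247 sold [LIFO — newest first]: 247 @ $19 = $4,693
Ending inventory: 286 @ $14 + 85 @ $15 + 44 @ $17 + 36 @ $19 = $6,711
Check: goods available $11,404 = COGS $4,693 + ending $6,711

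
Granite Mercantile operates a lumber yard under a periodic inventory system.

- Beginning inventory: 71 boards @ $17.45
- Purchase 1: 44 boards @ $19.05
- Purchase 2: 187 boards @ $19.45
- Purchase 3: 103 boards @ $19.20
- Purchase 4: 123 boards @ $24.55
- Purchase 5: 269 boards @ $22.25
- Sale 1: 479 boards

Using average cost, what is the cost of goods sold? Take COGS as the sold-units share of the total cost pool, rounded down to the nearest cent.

Sale 1, sell 479: 479/797 × $16,696.80 → $10,034.83
Ending inventory (cost pool remaining) = $6,661.97

COGS = $10,034.83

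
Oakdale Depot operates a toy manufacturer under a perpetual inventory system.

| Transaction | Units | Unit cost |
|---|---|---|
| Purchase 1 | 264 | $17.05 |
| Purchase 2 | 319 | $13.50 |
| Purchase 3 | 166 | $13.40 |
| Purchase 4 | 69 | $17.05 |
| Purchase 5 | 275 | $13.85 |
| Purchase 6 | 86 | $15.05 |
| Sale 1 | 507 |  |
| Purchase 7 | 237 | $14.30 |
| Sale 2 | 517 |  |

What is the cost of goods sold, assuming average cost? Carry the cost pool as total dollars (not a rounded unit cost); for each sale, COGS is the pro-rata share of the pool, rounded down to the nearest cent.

After Purchase 1: 264 on hand, pool $4,501.20 (≈ $17.0500 each)
After Purchase 2: 583 on hand, pool $8,807.70 (≈ $15.1075 each)
After Purchase 3: 749 on hand, pool $11,032.10 (≈ $14.7291 each)
After Purchase 4: 818 on hand, pool $12,208.55 (≈ $14.9249 each)
After Purchase 5: 1093 on hand, pool $16,017.30 (≈ $14.6544 each)
After Purchase 6: 1179 on hand, pool $17,311.60 (≈ $14.6833 each)
Sale 1, sell 507: 507/1179 × $17,311.60 → $7,444.42
After Purchase 7: 909 on hand, pool $13,256.28 (≈ $14.5834 each)
Sale 2, sell 517: 517/909 × $13,256.28 → $7,539.60
Total COGS = $7,444.42 + $7,539.60 = $14,984.02
Ending inventory (cost pool remaining) = $5,716.68

COGS = $14,984.02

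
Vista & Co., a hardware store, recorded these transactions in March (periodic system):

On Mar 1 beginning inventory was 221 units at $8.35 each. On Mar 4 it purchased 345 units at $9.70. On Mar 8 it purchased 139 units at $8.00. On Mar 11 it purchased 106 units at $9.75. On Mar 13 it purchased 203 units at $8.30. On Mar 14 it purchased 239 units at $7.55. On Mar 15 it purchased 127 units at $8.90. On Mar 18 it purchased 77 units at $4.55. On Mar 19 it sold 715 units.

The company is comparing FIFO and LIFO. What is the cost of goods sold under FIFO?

COGS = $6,401.35

FIFO COGS: 221 @ $8.35 + 345 @ $9.70 + 139 @ $8.00 + 10 @ $9.75 = $6,401.35
LIFO COGS: 77 @ $4.55 + 127 @ $8.90 + 239 @ $7.55 + 203 @ $8.30 + 69 @ $9.75 = $5,642.75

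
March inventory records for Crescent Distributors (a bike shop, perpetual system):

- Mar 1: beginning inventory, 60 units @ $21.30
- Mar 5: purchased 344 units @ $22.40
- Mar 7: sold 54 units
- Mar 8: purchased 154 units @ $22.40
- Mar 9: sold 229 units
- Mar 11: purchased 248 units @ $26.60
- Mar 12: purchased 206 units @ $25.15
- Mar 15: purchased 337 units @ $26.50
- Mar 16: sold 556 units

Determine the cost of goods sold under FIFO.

COGS = $19,859.95

Mar 7, 54 sold [FIFO — oldest first]: 54 @ $21.30 = $1,150.20
Mar 9, 229 sold [FIFO — oldest first]: 6 @ $21.30 + 223 @ $22.40 = $5,123.00
Mar 16, 556 sold [FIFO — oldest first]: 121 @ $22.40 + 154 @ $22.40 + 248 @ $26.60 + 33 @ $25.15 = $13,586.75
Total COGS = $1,150.20 + $5,123.00 + $13,586.75 = $19,859.95
Ending inventory: 173 @ $25.15 + 337 @ $26.50 = $13,281.45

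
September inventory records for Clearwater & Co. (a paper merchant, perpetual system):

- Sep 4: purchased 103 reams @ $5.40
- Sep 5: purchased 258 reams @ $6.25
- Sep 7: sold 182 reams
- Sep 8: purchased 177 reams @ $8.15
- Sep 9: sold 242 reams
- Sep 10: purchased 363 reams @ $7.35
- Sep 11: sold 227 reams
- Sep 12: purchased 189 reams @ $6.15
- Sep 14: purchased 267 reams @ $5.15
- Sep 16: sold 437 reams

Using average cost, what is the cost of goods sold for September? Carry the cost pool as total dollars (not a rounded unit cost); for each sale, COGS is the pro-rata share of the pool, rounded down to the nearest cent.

After Sep 4: 103 on hand, pool $556.20 (≈ $5.4000 each)
After Sep 5: 361 on hand, pool $2,168.70 (≈ $6.0075 each)
Sep 7, sell 182: 182/361 × $2,168.70 → $1,093.36
After Sep 8: 356 on hand, pool $2,517.89 (≈ $7.0727 each)
Sep 9, sell 242: 242/356 × $2,517.89 → $1,711.59
After Sep 10: 477 on hand, pool $3,474.35 (≈ $7.2838 each)
Sep 11, sell 227: 227/477 × $3,474.35 → $1,653.41
After Sep 12: 439 on hand, pool $2,983.29 (≈ $6.7956 each)
After Sep 14: 706 on hand, pool $4,358.34 (≈ $6.1733 each)
Sep 16, sell 437: 437/706 × $4,358.34 → $2,697.72
Total COGS = $1,093.36 + $1,711.59 + $1,653.41 + $2,697.72 = $7,156.08
Ending inventory (cost pool remaining) = $1,660.62
Check: goods available $8,816.70 = COGS $7,156.08 + ending $1,660.62

COGS = $7,156.08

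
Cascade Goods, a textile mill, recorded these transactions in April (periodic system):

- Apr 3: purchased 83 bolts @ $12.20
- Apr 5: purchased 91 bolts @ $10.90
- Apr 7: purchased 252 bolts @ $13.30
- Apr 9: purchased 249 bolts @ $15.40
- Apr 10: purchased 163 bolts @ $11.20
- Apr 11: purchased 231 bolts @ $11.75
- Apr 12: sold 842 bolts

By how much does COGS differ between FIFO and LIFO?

$42.15

FIFO COGS: 83 @ $12.20 + 91 @ $10.90 + 252 @ $13.30 + 249 @ $15.40 + 163 @ $11.20 + 4 @ $11.75 = $11,063.30
LIFO COGS: 231 @ $11.75 + 163 @ $11.20 + 249 @ $15.40 + 199 @ $13.30 = $11,021.15
Difference = |$11,063.30 − $11,021.15| = $42.15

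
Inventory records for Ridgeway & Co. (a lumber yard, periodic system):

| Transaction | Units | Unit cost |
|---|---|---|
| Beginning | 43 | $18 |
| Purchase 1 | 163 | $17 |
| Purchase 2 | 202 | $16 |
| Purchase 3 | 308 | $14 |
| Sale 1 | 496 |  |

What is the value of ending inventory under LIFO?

Ending inventory = $3,769

Sale 1 (496) [LIFO — newest first]: 308 @ $14 + 188 @ $16 = $7,320
Ending inventory: 43 @ $18 + 163 @ $17 + 14 @ $16 = $3,769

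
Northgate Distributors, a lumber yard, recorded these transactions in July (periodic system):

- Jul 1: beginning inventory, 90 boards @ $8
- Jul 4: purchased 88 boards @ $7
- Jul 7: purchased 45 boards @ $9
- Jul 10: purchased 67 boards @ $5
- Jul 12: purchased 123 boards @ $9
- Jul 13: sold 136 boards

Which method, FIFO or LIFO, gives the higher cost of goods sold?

FIFO COGS: 90 @ $8 + 46 @ $7 = $1,042
LIFO COGS: 123 @ $9 + 13 @ $5 = $1,172

LIFO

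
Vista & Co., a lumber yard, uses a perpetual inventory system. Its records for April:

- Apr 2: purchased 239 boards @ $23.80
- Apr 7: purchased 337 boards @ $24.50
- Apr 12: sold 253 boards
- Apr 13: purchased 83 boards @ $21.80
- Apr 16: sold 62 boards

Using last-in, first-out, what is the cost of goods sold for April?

COGS = $7,550.10

Apr 12, 253 sold [LIFO — newest first]: 253 @ $24.50 = $6,198.50
Apr 16, 62 sold [LIFO — newest first]: 62 @ $21.80 = $1,351.60
Total COGS = $6,198.50 + $1,351.60 = $7,550.10
Ending inventory: 239 @ $23.80 + 84 @ $24.50 + 21 @ $21.80 = $8,204.00
Check: goods available $15,754.10 = COGS $7,550.10 + ending $8,204.00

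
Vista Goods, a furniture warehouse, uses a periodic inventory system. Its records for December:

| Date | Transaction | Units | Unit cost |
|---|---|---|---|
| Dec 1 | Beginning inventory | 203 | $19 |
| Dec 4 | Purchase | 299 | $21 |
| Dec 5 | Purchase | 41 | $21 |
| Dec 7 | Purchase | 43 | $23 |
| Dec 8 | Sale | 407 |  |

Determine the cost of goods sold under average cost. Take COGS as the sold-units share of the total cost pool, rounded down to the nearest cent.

COGS = $8,324.74

Dec 8, sell 407: 407/586 × $11,986.00 → $8,324.74
Ending inventory (cost pool remaining) = $3,661.26
Check: goods available $11,986.00 = COGS $8,324.74 + ending $3,661.26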